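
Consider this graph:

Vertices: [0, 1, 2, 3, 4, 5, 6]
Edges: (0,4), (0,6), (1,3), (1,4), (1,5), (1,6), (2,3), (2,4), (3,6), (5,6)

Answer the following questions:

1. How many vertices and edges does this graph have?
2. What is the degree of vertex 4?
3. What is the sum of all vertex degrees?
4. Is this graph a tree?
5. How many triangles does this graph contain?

Count: 7 vertices, 10 edges.
Vertex 4 has neighbors [0, 1, 2], degree = 3.
Handshaking lemma: 2 * 10 = 20.
A tree on 7 vertices has 6 edges. This graph has 10 edges (4 extra). Not a tree.
Number of triangles = 2.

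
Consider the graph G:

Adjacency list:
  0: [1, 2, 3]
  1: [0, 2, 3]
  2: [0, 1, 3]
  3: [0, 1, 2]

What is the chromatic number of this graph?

The graph has a maximum clique of size 4 (lower bound on chromatic number).
A valid 4-coloring: {0: 0, 1: 1, 2: 2, 3: 3}.
Chromatic number = 4.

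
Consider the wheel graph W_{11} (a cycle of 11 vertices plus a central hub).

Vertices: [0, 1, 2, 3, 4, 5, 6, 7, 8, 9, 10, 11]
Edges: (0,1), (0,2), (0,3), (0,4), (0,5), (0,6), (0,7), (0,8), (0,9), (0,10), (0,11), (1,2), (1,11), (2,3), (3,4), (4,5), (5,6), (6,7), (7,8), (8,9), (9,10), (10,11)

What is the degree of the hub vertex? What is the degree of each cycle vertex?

The hub connects to all 11 cycle vertices, so deg(hub) = 11.
Each cycle vertex connects to 2 neighbors on the cycle plus the hub, so deg(cycle vertex) = 3.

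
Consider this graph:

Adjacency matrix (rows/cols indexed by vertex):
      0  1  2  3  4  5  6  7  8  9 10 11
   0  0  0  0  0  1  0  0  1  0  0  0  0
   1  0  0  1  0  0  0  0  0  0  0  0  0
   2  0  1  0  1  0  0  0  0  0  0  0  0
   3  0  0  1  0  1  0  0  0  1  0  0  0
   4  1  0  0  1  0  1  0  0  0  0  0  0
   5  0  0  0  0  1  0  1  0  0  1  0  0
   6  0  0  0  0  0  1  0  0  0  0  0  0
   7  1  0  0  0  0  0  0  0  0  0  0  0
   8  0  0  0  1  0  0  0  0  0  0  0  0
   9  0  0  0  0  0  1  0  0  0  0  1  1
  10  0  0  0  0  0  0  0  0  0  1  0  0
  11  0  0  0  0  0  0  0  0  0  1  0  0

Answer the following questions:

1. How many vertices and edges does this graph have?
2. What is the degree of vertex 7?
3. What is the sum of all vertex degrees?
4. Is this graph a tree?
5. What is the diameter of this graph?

Count: 12 vertices, 11 edges.
Vertex 7 has neighbors [0], degree = 1.
Handshaking lemma: 2 * 11 = 22.
A graph is a tree iff it is connected and has exactly n-1 edges. This graph is connected (all 12 vertices in one component) and has 12-1 = 11 edges. It is a tree.
Diameter (longest shortest path) = 6.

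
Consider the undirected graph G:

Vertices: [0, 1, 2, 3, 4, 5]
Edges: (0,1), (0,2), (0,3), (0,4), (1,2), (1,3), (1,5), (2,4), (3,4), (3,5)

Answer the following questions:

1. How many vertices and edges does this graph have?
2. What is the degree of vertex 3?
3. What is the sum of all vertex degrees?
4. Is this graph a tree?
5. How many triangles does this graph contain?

Count: 6 vertices, 10 edges.
Vertex 3 has neighbors [0, 1, 4, 5], degree = 4.
Handshaking lemma: 2 * 10 = 20.
A tree on 6 vertices has 5 edges. This graph has 10 edges (5 extra). Not a tree.
Number of triangles = 5.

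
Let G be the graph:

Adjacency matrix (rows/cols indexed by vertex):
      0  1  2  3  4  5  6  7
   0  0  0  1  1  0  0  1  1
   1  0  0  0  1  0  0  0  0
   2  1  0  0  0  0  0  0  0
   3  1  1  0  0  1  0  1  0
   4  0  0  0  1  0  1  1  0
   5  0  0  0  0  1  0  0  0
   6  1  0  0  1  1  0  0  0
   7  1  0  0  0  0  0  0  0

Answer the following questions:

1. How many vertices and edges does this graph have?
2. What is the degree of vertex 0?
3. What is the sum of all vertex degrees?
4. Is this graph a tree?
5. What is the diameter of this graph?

Count: 8 vertices, 9 edges.
Vertex 0 has neighbors [2, 3, 6, 7], degree = 4.
Handshaking lemma: 2 * 9 = 18.
A tree on 8 vertices has 7 edges. This graph has 9 edges (2 extra). Not a tree.
Diameter (longest shortest path) = 4.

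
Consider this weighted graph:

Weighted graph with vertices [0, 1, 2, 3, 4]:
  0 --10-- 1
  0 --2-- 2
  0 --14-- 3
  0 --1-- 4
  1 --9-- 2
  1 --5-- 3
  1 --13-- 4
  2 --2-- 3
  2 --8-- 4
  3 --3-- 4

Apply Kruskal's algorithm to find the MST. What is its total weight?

Applying Kruskal's algorithm (sort edges by weight, add if no cycle):
  Add (0,4) w=1
  Add (0,2) w=2
  Add (2,3) w=2
  Skip (3,4) w=3 (creates cycle)
  Add (1,3) w=5
  Skip (2,4) w=8 (creates cycle)
  Skip (1,2) w=9 (creates cycle)
  Skip (0,1) w=10 (creates cycle)
  Skip (1,4) w=13 (creates cycle)
  Skip (0,3) w=14 (creates cycle)
MST weight = 10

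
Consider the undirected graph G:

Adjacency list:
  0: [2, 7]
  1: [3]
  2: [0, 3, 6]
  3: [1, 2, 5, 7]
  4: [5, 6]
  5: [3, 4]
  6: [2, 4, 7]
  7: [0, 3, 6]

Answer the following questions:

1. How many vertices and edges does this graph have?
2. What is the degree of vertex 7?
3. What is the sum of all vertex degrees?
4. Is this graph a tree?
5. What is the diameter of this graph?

Count: 8 vertices, 10 edges.
Vertex 7 has neighbors [0, 3, 6], degree = 3.
Handshaking lemma: 2 * 10 = 20.
A tree on 8 vertices has 7 edges. This graph has 10 edges (3 extra). Not a tree.
Diameter (longest shortest path) = 3.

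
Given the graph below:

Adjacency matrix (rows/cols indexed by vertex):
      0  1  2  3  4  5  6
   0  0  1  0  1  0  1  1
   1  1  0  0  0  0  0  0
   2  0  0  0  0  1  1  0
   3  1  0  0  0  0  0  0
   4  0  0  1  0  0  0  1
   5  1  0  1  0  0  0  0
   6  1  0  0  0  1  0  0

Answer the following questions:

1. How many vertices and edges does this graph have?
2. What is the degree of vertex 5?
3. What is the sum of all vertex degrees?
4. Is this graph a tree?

Count: 7 vertices, 7 edges.
Vertex 5 has neighbors [0, 2], degree = 2.
Handshaking lemma: 2 * 7 = 14.
A tree on 7 vertices has 6 edges. This graph has 7 edges (1 extra). Not a tree.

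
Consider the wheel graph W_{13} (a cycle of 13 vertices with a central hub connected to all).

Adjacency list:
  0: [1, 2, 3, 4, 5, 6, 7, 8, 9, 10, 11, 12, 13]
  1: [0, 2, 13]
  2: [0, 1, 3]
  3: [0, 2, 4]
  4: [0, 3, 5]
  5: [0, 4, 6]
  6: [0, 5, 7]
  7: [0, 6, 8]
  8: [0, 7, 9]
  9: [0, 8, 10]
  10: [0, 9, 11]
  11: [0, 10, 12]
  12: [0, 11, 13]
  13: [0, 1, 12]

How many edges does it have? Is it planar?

Wheel graph W_{13}: 13 cycle edges + 13 spoke edges = 26 edges.
Total vertices: 14.
The graph is planar.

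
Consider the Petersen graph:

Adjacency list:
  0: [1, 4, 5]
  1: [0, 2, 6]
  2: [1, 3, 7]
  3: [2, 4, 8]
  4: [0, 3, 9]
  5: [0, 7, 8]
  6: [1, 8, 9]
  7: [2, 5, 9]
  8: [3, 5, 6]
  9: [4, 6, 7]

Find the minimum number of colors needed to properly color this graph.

The Petersen graph contains odd cycles (e.g. the outer 5-cycle), so chi >= 3.
A proper 3-coloring exists (it is a well-known 3-chromatic graph).
Chromatic number = 3.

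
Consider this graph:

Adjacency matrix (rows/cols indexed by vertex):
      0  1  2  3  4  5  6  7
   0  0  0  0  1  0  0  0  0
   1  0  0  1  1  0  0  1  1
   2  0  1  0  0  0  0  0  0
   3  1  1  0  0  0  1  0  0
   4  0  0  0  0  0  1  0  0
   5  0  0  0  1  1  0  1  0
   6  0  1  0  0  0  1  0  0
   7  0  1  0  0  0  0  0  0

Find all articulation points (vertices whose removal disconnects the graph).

An articulation point is a vertex whose removal disconnects the graph.
Articulation points: [1, 3, 5]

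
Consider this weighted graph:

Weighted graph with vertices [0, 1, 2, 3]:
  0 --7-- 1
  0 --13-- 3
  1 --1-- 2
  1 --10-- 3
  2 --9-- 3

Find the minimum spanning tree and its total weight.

Applying Kruskal's algorithm (sort edges by weight, add if no cycle):
  Add (1,2) w=1
  Add (0,1) w=7
  Add (2,3) w=9
  Skip (1,3) w=10 (creates cycle)
  Skip (0,3) w=13 (creates cycle)
MST weight = 17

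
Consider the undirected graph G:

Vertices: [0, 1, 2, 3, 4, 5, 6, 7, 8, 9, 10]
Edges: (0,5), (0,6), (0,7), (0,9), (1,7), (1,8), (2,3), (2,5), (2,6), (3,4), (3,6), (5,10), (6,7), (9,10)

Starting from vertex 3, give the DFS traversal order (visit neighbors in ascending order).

DFS from vertex 3 (neighbors processed in ascending order):
Visit order: 3, 2, 5, 0, 6, 7, 1, 8, 9, 10, 4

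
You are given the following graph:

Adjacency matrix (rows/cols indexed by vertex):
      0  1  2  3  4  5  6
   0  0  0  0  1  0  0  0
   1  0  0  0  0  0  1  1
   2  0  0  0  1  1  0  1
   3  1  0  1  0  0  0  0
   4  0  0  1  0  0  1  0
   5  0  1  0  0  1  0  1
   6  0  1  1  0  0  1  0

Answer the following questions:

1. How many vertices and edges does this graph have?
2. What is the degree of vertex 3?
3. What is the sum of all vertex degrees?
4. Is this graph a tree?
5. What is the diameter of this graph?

Count: 7 vertices, 8 edges.
Vertex 3 has neighbors [0, 2], degree = 2.
Handshaking lemma: 2 * 8 = 16.
A tree on 7 vertices has 6 edges. This graph has 8 edges (2 extra). Not a tree.
Diameter (longest shortest path) = 4.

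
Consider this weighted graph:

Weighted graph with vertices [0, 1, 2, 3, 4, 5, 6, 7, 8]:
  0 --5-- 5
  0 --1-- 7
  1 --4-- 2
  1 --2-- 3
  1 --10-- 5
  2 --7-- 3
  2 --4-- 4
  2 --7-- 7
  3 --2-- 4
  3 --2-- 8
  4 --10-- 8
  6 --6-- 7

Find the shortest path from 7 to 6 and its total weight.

Using Dijkstra's algorithm from vertex 7:
Shortest path: 7 -> 6
Total weight: 6 = 6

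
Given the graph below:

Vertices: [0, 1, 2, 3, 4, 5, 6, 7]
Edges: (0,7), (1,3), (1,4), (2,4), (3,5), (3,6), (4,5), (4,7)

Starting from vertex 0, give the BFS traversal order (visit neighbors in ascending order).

BFS from vertex 0 (neighbors processed in ascending order):
Visit order: 0, 7, 4, 1, 2, 5, 3, 6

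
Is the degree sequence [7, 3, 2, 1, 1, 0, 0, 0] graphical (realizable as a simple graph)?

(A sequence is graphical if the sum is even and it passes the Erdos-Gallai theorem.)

Sum of degrees = 14. Sum is even but fails Erdos-Gallai. The sequence is NOT graphical.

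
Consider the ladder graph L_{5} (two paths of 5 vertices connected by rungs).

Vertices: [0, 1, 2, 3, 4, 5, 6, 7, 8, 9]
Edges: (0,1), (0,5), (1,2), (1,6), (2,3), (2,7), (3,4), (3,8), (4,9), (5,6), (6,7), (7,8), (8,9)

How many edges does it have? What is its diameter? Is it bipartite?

Ladder graph L_{5}: 5 rungs + 2 * (5-1) path edges = 5 + 8 = 13 edges.
Diameter = 5.
Ladder graphs are bipartite (alternating coloring along each path).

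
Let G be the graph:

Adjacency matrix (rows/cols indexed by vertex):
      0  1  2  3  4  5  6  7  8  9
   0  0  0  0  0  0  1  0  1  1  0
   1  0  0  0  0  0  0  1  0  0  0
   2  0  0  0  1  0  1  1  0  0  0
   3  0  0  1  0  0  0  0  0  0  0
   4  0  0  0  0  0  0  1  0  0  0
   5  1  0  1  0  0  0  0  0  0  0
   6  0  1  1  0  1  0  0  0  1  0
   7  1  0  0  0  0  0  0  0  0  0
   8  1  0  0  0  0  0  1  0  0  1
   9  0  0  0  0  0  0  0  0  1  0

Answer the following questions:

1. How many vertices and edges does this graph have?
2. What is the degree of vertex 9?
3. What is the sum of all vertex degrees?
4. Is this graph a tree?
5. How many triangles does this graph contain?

Count: 10 vertices, 10 edges.
Vertex 9 has neighbors [8], degree = 1.
Handshaking lemma: 2 * 10 = 20.
A tree on 10 vertices has 9 edges. This graph has 10 edges (1 extra). Not a tree.
Number of triangles = 0.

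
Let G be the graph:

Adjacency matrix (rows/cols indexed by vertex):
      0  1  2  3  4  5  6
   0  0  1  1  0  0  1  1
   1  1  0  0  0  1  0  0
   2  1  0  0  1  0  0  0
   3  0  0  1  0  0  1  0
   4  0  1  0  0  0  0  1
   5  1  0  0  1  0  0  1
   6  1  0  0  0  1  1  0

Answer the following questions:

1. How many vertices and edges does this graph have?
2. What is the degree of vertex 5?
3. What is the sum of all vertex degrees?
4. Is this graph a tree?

Count: 7 vertices, 9 edges.
Vertex 5 has neighbors [0, 3, 6], degree = 3.
Handshaking lemma: 2 * 9 = 18.
A tree on 7 vertices has 6 edges. This graph has 9 edges (3 extra). Not a tree.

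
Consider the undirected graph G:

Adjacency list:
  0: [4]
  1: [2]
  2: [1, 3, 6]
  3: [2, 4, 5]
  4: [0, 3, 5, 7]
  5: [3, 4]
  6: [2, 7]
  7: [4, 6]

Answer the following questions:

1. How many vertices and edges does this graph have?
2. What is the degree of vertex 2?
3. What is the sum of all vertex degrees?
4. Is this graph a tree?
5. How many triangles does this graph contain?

Count: 8 vertices, 9 edges.
Vertex 2 has neighbors [1, 3, 6], degree = 3.
Handshaking lemma: 2 * 9 = 18.
A tree on 8 vertices has 7 edges. This graph has 9 edges (2 extra). Not a tree.
Number of triangles = 1.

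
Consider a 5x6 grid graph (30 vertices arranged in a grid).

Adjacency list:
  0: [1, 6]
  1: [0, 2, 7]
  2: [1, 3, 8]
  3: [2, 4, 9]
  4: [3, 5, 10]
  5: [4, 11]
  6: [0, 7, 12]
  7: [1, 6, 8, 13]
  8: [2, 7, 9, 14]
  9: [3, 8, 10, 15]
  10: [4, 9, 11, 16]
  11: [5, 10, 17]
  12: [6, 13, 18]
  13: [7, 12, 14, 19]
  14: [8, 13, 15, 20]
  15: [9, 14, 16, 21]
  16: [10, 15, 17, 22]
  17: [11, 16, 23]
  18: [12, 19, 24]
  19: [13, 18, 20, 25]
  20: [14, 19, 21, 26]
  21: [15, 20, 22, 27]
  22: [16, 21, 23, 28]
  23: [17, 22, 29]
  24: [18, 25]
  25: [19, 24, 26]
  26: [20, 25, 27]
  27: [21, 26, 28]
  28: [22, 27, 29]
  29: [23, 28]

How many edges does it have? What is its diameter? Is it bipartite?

A 5x6 grid has 24 vertical edges and 25 horizontal edges.
Total edges = 24 + 25 = 49.
Diameter = (5-1) + (6-1) = 9 (corner to opposite corner).
Grid graphs are bipartite (checkerboard coloring).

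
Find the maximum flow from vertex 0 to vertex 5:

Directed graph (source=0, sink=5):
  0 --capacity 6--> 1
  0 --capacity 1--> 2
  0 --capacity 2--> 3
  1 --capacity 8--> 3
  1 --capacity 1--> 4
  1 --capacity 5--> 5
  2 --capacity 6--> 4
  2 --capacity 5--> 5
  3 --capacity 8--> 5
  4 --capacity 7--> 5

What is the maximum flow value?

Computing max flow:
  Flow on (0->1): 6/6
  Flow on (0->2): 1/1
  Flow on (0->3): 2/2
  Flow on (1->3): 1/8
  Flow on (1->5): 5/5
  Flow on (2->5): 1/5
  Flow on (3->5): 3/8
Maximum flow = 9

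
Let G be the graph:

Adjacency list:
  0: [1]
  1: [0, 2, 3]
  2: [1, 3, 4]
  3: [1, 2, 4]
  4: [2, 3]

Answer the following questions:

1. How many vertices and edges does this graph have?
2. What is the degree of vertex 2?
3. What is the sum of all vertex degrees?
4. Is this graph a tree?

Count: 5 vertices, 6 edges.
Vertex 2 has neighbors [1, 3, 4], degree = 3.
Handshaking lemma: 2 * 6 = 12.
A tree on 5 vertices has 4 edges. This graph has 6 edges (2 extra). Not a tree.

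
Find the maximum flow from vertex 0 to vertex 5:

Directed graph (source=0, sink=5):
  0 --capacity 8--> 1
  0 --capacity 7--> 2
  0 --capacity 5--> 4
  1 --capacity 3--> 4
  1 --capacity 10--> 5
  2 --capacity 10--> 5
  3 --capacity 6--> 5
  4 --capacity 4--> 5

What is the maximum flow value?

Computing max flow:
  Flow on (0->1): 8/8
  Flow on (0->2): 7/7
  Flow on (0->4): 4/5
  Flow on (1->5): 8/10
  Flow on (2->5): 7/10
  Flow on (4->5): 4/4
Maximum flow = 19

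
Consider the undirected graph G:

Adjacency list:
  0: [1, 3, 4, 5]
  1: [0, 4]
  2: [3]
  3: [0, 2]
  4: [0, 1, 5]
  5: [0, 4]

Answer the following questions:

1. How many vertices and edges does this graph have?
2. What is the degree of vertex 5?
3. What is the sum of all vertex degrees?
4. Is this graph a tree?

Count: 6 vertices, 7 edges.
Vertex 5 has neighbors [0, 4], degree = 2.
Handshaking lemma: 2 * 7 = 14.
A tree on 6 vertices has 5 edges. This graph has 7 edges (2 extra). Not a tree.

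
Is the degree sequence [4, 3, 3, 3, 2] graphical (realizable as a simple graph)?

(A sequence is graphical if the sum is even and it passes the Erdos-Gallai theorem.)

Sum of degrees = 15. Sum is odd, so the sequence is NOT graphical.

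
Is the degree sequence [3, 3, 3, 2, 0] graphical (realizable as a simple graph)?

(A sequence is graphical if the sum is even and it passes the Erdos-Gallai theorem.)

Sum of degrees = 11. Sum is odd, so the sequence is NOT graphical.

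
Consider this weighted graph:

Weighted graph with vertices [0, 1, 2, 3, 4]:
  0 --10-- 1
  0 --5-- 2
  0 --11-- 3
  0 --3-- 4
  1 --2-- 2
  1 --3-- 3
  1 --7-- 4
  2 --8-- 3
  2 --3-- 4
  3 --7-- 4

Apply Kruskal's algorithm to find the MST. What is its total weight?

Applying Kruskal's algorithm (sort edges by weight, add if no cycle):
  Add (1,2) w=2
  Add (0,4) w=3
  Add (1,3) w=3
  Add (2,4) w=3
  Skip (0,2) w=5 (creates cycle)
  Skip (1,4) w=7 (creates cycle)
  Skip (3,4) w=7 (creates cycle)
  Skip (2,3) w=8 (creates cycle)
  Skip (0,1) w=10 (creates cycle)
  Skip (0,3) w=11 (creates cycle)
MST weight = 11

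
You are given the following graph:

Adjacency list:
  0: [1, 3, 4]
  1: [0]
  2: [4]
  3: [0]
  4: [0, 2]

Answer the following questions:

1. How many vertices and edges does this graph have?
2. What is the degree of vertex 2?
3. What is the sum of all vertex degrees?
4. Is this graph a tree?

Count: 5 vertices, 4 edges.
Vertex 2 has neighbors [4], degree = 1.
Handshaking lemma: 2 * 4 = 8.
A graph is a tree iff it is connected and has exactly n-1 edges. This graph is connected (all 5 vertices in one component) and has 5-1 = 4 edges. It is a tree.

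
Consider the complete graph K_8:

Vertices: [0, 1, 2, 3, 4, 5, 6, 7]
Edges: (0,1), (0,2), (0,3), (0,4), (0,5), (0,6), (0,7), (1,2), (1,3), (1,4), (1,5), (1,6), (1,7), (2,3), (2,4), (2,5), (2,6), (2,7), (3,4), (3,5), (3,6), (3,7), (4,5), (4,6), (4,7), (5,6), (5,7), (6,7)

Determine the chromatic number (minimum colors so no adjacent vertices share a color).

In K_8, every vertex is adjacent to every other vertex.
Each vertex needs a unique color.
Chromatic number = 8.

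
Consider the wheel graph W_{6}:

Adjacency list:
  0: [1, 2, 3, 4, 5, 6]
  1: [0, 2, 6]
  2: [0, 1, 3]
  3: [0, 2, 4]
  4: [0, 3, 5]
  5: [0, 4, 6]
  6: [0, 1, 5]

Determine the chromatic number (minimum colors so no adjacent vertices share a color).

W_{6} = C_{6} plus a hub adjacent to every cycle vertex.
The outer cycle needs 2 colors (even cycle); the hub is adjacent to all of them so needs a fresh color.
Chromatic number = 2 + 1 = 3.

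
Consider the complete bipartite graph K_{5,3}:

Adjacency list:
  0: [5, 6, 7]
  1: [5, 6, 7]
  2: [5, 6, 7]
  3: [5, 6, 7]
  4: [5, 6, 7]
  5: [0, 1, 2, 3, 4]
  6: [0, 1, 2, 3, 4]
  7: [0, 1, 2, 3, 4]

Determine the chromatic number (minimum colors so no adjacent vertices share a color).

K_{5,3} is bipartite: vertices split into two independent sets of size 5 and 3.
Color one set 0, the other 1. No adjacent vertices share a color.
Chromatic number = 2.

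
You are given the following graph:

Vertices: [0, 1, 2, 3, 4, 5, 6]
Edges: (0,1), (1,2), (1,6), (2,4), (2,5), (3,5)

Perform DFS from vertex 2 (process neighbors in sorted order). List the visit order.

DFS from vertex 2 (neighbors processed in ascending order):
Visit order: 2, 1, 0, 6, 4, 5, 3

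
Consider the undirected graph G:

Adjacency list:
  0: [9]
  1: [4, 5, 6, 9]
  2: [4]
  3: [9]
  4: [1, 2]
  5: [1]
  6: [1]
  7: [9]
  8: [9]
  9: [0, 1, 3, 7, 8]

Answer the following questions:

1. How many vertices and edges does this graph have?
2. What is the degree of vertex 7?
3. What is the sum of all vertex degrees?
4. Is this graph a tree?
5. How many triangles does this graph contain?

Count: 10 vertices, 9 edges.
Vertex 7 has neighbors [9], degree = 1.
Handshaking lemma: 2 * 9 = 18.
A graph is a tree iff it is connected and has exactly n-1 edges. This graph is connected (all 10 vertices in one component) and has 10-1 = 9 edges. It is a tree.
Number of triangles = 0.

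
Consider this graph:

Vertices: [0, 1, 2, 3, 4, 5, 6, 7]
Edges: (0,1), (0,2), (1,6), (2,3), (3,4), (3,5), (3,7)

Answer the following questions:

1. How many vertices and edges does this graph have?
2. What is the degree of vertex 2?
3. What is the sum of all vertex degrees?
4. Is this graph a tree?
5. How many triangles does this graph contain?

Count: 8 vertices, 7 edges.
Vertex 2 has neighbors [0, 3], degree = 2.
Handshaking lemma: 2 * 7 = 14.
A graph is a tree iff it is connected and has exactly n-1 edges. This graph is connected (all 8 vertices in one component) and has 8-1 = 7 edges. It is a tree.
Number of triangles = 0.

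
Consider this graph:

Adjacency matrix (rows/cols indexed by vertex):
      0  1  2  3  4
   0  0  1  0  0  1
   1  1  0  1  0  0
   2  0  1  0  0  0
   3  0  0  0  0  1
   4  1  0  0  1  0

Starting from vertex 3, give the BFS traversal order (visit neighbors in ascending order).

BFS from vertex 3 (neighbors processed in ascending order):
Visit order: 3, 4, 0, 1, 2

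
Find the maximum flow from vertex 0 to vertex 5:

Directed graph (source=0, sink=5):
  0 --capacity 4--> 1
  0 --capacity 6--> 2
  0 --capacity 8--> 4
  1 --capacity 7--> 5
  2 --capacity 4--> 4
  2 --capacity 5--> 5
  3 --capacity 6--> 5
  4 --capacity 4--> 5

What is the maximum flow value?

Computing max flow:
  Flow on (0->1): 4/4
  Flow on (0->2): 5/6
  Flow on (0->4): 4/8
  Flow on (1->5): 4/7
  Flow on (2->5): 5/5
  Flow on (4->5): 4/4
Maximum flow = 13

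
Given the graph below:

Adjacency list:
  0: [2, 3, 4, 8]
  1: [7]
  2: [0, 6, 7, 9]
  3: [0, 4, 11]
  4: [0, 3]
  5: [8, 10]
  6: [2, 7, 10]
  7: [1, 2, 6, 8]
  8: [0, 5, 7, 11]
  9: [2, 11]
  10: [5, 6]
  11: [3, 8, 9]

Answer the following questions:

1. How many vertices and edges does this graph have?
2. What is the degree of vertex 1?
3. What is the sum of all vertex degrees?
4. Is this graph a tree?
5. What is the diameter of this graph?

Count: 12 vertices, 17 edges.
Vertex 1 has neighbors [7], degree = 1.
Handshaking lemma: 2 * 17 = 34.
A tree on 12 vertices has 11 edges. This graph has 17 edges (6 extra). Not a tree.
Diameter (longest shortest path) = 4.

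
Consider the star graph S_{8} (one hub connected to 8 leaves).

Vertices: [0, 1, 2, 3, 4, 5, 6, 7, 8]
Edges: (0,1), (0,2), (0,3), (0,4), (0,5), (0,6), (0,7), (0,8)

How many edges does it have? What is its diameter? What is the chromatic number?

Star graph S_{8}: the hub connects to all 8 leaves.
Edges = 8.
Diameter = 2 (any leaf to hub is 1, leaf to leaf through hub is 2).
Star graphs are bipartite (hub vs leaves), so chromatic number = 2.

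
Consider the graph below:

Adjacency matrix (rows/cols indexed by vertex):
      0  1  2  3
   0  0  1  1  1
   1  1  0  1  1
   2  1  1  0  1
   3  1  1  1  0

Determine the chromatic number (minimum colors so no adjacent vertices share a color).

The graph has a maximum clique of size 4 (lower bound on chromatic number).
A valid 4-coloring: {0: 0, 1: 1, 2: 2, 3: 3}.
Chromatic number = 4.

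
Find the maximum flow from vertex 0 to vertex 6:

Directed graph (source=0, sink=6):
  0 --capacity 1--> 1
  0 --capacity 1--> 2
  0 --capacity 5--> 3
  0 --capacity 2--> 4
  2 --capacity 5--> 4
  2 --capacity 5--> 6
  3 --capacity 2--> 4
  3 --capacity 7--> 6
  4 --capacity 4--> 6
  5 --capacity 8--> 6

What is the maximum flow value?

Computing max flow:
  Flow on (0->2): 1/1
  Flow on (0->3): 5/5
  Flow on (0->4): 2/2
  Flow on (2->6): 1/5
  Flow on (3->6): 5/7
  Flow on (4->6): 2/4
Maximum flow = 8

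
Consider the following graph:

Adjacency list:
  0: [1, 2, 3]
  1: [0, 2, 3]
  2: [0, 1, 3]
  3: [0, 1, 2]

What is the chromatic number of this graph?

The graph has a maximum clique of size 4 (lower bound on chromatic number).
A valid 4-coloring: {0: 0, 1: 1, 2: 2, 3: 3}.
Chromatic number = 4.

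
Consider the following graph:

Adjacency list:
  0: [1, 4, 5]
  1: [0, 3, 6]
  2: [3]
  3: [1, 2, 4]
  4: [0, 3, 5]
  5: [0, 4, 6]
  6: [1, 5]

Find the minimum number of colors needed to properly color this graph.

The graph has a maximum clique of size 3 (lower bound on chromatic number).
A valid 3-coloring: {0: 0, 1: 1, 2: 1, 3: 0, 4: 1, 5: 2, 6: 0}.
Chromatic number = 3.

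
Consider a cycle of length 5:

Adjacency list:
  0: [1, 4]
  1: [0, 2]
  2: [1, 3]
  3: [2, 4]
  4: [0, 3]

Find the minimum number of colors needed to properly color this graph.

This is an odd cycle (C_5). Odd cycles are not bipartite (any 2-coloring forces two adjacent vertices to match), and 3 colors suffice.
Chromatic number = 3.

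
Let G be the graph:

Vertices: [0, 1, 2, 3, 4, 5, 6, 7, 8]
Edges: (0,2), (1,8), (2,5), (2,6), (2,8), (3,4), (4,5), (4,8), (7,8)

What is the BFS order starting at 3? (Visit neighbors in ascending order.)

BFS from vertex 3 (neighbors processed in ascending order):
Visit order: 3, 4, 5, 8, 2, 1, 7, 0, 6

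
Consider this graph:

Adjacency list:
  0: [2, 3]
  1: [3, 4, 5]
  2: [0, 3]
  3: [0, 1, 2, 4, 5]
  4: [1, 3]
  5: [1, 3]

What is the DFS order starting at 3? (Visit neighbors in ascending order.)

DFS from vertex 3 (neighbors processed in ascending order):
Visit order: 3, 0, 2, 1, 4, 5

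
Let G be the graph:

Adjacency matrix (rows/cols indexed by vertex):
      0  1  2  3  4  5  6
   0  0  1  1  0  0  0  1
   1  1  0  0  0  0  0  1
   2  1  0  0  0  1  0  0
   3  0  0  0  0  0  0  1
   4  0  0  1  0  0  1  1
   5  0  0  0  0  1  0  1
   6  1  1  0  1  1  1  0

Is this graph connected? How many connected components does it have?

Checking connectivity: the graph has 1 connected component(s).
All vertices are reachable from each other. The graph IS connected.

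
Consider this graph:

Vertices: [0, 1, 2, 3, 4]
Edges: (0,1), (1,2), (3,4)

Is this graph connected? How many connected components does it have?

Checking connectivity: the graph has 2 connected component(s).
Components: [[0, 1, 2], [3, 4]]. The graph is NOT connected.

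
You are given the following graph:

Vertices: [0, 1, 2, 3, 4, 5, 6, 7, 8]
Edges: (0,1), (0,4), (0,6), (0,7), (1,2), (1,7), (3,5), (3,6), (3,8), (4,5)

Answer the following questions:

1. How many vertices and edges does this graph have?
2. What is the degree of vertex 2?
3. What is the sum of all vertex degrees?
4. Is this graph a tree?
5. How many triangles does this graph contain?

Count: 9 vertices, 10 edges.
Vertex 2 has neighbors [1], degree = 1.
Handshaking lemma: 2 * 10 = 20.
A tree on 9 vertices has 8 edges. This graph has 10 edges (2 extra). Not a tree.
Number of triangles = 1.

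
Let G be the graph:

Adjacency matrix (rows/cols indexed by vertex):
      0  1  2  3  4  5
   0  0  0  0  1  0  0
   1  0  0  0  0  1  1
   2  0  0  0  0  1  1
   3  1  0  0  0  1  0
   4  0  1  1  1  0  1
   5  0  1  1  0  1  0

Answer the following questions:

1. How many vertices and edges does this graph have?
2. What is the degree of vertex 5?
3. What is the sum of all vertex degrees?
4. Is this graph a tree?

Count: 6 vertices, 7 edges.
Vertex 5 has neighbors [1, 2, 4], degree = 3.
Handshaking lemma: 2 * 7 = 14.
A tree on 6 vertices has 5 edges. This graph has 7 edges (2 extra). Not a tree.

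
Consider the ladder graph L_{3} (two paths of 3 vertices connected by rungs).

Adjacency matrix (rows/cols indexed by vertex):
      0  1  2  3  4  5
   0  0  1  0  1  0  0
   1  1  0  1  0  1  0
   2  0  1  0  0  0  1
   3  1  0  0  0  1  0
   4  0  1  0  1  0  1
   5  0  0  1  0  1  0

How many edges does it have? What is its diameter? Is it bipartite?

Ladder graph L_{3}: 3 rungs + 2 * (3-1) path edges = 3 + 4 = 7 edges.
Diameter = 3.
Ladder graphs are bipartite (alternating coloring along each path).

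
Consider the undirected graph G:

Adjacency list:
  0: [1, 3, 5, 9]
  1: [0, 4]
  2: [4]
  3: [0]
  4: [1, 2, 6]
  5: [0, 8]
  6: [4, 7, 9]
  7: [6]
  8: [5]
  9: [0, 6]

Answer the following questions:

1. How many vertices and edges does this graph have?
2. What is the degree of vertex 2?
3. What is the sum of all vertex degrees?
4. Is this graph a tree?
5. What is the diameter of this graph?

Count: 10 vertices, 10 edges.
Vertex 2 has neighbors [4], degree = 1.
Handshaking lemma: 2 * 10 = 20.
A tree on 10 vertices has 9 edges. This graph has 10 edges (1 extra). Not a tree.
Diameter (longest shortest path) = 5.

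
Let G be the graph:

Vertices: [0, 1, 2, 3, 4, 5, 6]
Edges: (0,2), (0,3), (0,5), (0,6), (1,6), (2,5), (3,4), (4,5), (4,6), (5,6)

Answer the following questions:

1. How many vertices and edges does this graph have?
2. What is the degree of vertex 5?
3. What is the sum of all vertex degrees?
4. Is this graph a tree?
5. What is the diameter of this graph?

Count: 7 vertices, 10 edges.
Vertex 5 has neighbors [0, 2, 4, 6], degree = 4.
Handshaking lemma: 2 * 10 = 20.
A tree on 7 vertices has 6 edges. This graph has 10 edges (4 extra). Not a tree.
Diameter (longest shortest path) = 3.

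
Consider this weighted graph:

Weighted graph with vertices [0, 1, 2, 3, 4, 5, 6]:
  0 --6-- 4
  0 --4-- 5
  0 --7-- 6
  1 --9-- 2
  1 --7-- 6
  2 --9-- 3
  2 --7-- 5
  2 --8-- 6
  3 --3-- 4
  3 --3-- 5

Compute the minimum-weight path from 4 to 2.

Using Dijkstra's algorithm from vertex 4:
Shortest path: 4 -> 3 -> 2
Total weight: 3 + 9 = 12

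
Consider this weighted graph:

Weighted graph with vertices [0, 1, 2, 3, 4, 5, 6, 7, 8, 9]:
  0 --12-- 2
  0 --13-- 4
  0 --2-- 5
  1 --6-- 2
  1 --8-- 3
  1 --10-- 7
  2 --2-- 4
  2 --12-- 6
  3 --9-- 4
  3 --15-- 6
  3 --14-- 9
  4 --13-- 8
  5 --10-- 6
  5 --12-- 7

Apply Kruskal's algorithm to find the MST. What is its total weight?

Applying Kruskal's algorithm (sort edges by weight, add if no cycle):
  Add (0,5) w=2
  Add (2,4) w=2
  Add (1,2) w=6
  Add (1,3) w=8
  Skip (3,4) w=9 (creates cycle)
  Add (1,7) w=10
  Add (5,6) w=10
  Add (0,2) w=12
  Skip (2,6) w=12 (creates cycle)
  Skip (5,7) w=12 (creates cycle)
  Skip (0,4) w=13 (creates cycle)
  Add (4,8) w=13
  Add (3,9) w=14
  Skip (3,6) w=15 (creates cycle)
MST weight = 77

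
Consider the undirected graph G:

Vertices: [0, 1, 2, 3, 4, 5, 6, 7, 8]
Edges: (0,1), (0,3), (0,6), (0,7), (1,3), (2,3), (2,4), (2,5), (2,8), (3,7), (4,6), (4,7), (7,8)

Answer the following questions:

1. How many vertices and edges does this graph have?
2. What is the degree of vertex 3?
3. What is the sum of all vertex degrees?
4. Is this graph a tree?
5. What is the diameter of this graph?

Count: 9 vertices, 13 edges.
Vertex 3 has neighbors [0, 1, 2, 7], degree = 4.
Handshaking lemma: 2 * 13 = 26.
A tree on 9 vertices has 8 edges. This graph has 13 edges (5 extra). Not a tree.
Diameter (longest shortest path) = 3.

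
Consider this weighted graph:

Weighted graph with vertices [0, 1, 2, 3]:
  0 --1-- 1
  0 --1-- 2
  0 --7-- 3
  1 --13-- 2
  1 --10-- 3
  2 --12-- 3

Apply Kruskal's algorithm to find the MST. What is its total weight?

Applying Kruskal's algorithm (sort edges by weight, add if no cycle):
  Add (0,1) w=1
  Add (0,2) w=1
  Add (0,3) w=7
  Skip (1,3) w=10 (creates cycle)
  Skip (2,3) w=12 (creates cycle)
  Skip (1,2) w=13 (creates cycle)
MST weight = 9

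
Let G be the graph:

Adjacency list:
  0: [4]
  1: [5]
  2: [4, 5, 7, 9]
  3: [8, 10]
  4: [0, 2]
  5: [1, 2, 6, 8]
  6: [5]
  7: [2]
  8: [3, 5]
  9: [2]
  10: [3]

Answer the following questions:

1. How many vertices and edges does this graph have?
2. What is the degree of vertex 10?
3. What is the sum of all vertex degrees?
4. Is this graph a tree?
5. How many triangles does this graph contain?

Count: 11 vertices, 10 edges.
Vertex 10 has neighbors [3], degree = 1.
Handshaking lemma: 2 * 10 = 20.
A graph is a tree iff it is connected and has exactly n-1 edges. This graph is connected (all 11 vertices in one component) and has 11-1 = 10 edges. It is a tree.
Number of triangles = 0.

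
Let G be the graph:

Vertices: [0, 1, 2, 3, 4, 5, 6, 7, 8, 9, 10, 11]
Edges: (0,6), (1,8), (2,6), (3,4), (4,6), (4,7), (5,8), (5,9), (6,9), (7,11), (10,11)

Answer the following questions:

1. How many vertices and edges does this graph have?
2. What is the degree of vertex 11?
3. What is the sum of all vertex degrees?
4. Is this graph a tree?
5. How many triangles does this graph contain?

Count: 12 vertices, 11 edges.
Vertex 11 has neighbors [7, 10], degree = 2.
Handshaking lemma: 2 * 11 = 22.
A graph is a tree iff it is connected and has exactly n-1 edges. This graph is connected (all 12 vertices in one component) and has 12-1 = 11 edges. It is a tree.
Number of triangles = 0.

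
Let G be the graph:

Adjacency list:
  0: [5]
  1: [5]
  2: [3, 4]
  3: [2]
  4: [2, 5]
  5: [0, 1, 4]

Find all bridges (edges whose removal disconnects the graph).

A bridge is an edge whose removal increases the number of connected components.
Bridges found: (0,5), (1,5), (2,3), (2,4), (4,5)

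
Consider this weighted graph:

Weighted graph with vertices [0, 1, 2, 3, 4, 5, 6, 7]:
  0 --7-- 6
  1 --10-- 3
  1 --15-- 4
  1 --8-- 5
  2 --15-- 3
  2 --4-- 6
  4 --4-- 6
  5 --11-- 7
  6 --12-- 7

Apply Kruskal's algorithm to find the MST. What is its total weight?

Applying Kruskal's algorithm (sort edges by weight, add if no cycle):
  Add (2,6) w=4
  Add (4,6) w=4
  Add (0,6) w=7
  Add (1,5) w=8
  Add (1,3) w=10
  Add (5,7) w=11
  Add (6,7) w=12
  Skip (1,4) w=15 (creates cycle)
  Skip (2,3) w=15 (creates cycle)
MST weight = 56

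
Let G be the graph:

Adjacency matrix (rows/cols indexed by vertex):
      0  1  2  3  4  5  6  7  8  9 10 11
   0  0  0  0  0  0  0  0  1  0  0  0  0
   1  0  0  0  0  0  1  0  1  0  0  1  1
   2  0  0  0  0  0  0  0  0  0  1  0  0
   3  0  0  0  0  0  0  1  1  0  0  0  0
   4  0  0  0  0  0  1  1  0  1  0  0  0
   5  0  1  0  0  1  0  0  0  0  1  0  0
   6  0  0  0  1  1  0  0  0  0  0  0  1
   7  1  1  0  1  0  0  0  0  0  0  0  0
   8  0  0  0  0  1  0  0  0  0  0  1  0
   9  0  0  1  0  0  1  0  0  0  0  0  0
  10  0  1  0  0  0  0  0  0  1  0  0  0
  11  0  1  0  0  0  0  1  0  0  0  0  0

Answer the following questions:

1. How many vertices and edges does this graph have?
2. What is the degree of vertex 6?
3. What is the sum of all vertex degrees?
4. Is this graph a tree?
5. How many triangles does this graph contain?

Count: 12 vertices, 14 edges.
Vertex 6 has neighbors [3, 4, 11], degree = 3.
Handshaking lemma: 2 * 14 = 28.
A tree on 12 vertices has 11 edges. This graph has 14 edges (3 extra). Not a tree.
Number of triangles = 0.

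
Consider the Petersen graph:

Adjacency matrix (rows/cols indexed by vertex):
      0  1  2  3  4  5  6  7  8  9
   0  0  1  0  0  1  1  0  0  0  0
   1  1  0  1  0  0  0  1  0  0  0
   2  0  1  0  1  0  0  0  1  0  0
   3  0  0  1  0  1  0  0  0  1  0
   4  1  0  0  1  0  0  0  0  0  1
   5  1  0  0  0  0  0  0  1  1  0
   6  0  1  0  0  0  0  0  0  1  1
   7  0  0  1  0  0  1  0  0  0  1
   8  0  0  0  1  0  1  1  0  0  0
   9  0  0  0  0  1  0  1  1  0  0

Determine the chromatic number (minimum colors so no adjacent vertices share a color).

The Petersen graph contains odd cycles (e.g. the outer 5-cycle), so chi >= 3.
A proper 3-coloring exists (it is a well-known 3-chromatic graph).
Chromatic number = 3.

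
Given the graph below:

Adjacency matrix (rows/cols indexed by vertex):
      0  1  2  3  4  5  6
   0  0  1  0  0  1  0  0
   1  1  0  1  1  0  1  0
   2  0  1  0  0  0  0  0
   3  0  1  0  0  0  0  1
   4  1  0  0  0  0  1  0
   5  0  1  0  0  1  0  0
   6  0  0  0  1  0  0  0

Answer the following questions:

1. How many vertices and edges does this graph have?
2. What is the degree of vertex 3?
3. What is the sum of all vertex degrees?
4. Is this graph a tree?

Count: 7 vertices, 7 edges.
Vertex 3 has neighbors [1, 6], degree = 2.
Handshaking lemma: 2 * 7 = 14.
A tree on 7 vertices has 6 edges. This graph has 7 edges (1 extra). Not a tree.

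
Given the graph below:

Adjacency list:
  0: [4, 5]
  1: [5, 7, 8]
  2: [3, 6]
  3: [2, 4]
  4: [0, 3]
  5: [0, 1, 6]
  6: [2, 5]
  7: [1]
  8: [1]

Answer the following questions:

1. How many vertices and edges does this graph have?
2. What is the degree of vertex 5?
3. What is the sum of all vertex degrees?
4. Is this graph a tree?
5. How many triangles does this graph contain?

Count: 9 vertices, 9 edges.
Vertex 5 has neighbors [0, 1, 6], degree = 3.
Handshaking lemma: 2 * 9 = 18.
A tree on 9 vertices has 8 edges. This graph has 9 edges (1 extra). Not a tree.
Number of triangles = 0.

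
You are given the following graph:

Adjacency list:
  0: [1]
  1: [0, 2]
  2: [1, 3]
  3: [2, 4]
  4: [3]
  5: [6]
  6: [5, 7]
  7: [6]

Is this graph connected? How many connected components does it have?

Checking connectivity: the graph has 2 connected component(s).
Components: [[0, 1, 2, 3, 4], [5, 6, 7]]. The graph is NOT connected.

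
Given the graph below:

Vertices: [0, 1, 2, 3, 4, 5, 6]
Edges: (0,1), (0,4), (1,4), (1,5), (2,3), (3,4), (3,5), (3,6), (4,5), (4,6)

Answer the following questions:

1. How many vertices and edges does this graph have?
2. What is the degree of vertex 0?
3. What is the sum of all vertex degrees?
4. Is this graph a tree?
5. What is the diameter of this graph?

Count: 7 vertices, 10 edges.
Vertex 0 has neighbors [1, 4], degree = 2.
Handshaking lemma: 2 * 10 = 20.
A tree on 7 vertices has 6 edges. This graph has 10 edges (4 extra). Not a tree.
Diameter (longest shortest path) = 3.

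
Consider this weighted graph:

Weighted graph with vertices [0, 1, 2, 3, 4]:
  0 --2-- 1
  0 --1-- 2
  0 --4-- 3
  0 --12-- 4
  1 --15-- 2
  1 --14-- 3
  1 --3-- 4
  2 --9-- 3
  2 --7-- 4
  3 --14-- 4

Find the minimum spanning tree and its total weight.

Applying Kruskal's algorithm (sort edges by weight, add if no cycle):
  Add (0,2) w=1
  Add (0,1) w=2
  Add (1,4) w=3
  Add (0,3) w=4
  Skip (2,4) w=7 (creates cycle)
  Skip (2,3) w=9 (creates cycle)
  Skip (0,4) w=12 (creates cycle)
  Skip (1,3) w=14 (creates cycle)
  Skip (3,4) w=14 (creates cycle)
  Skip (1,2) w=15 (creates cycle)
MST weight = 10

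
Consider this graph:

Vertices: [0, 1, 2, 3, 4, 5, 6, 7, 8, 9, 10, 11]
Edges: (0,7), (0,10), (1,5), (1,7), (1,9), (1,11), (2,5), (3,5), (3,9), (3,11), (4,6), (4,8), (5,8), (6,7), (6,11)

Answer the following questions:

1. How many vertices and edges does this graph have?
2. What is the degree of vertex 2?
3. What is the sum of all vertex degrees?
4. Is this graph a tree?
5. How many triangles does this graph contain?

Count: 12 vertices, 15 edges.
Vertex 2 has neighbors [5], degree = 1.
Handshaking lemma: 2 * 15 = 30.
A tree on 12 vertices has 11 edges. This graph has 15 edges (4 extra). Not a tree.
Number of triangles = 0.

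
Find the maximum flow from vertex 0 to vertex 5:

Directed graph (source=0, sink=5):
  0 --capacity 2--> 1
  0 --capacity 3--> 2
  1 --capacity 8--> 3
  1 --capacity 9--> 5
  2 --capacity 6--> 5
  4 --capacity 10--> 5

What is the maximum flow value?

Computing max flow:
  Flow on (0->1): 2/2
  Flow on (0->2): 3/3
  Flow on (1->5): 2/9
  Flow on (2->5): 3/6
Maximum flow = 5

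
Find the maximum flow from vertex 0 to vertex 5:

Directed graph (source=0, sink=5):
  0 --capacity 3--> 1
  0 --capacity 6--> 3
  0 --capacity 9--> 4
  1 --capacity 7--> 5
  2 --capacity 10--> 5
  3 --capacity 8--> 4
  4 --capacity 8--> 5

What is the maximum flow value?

Computing max flow:
  Flow on (0->1): 3/3
  Flow on (0->4): 8/9
  Flow on (1->5): 3/7
  Flow on (4->5): 8/8
Maximum flow = 11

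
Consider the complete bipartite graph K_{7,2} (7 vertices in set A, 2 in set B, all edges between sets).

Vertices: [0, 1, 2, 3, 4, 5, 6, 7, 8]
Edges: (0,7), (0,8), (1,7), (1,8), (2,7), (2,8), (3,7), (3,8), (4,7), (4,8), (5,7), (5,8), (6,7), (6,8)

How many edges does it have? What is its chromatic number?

K_{7,2} has 7 * 2 = 14 edges.
Bipartite graphs have chromatic number 2 (color each partition differently).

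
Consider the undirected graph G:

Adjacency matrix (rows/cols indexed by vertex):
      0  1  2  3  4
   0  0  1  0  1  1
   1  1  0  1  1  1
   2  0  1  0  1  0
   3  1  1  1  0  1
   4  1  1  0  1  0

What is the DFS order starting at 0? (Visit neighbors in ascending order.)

DFS from vertex 0 (neighbors processed in ascending order):
Visit order: 0, 1, 2, 3, 4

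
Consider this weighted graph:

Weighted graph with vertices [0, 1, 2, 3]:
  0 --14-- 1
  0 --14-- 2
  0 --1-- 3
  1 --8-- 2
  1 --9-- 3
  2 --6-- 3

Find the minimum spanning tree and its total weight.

Applying Kruskal's algorithm (sort edges by weight, add if no cycle):
  Add (0,3) w=1
  Add (2,3) w=6
  Add (1,2) w=8
  Skip (1,3) w=9 (creates cycle)
  Skip (0,2) w=14 (creates cycle)
  Skip (0,1) w=14 (creates cycle)
MST weight = 15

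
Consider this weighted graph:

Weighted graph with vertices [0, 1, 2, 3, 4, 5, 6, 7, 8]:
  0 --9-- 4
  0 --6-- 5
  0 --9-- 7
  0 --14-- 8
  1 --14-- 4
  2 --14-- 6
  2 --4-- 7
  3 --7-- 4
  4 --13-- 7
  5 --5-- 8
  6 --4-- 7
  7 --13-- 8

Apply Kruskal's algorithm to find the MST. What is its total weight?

Applying Kruskal's algorithm (sort edges by weight, add if no cycle):
  Add (2,7) w=4
  Add (6,7) w=4
  Add (5,8) w=5
  Add (0,5) w=6
  Add (3,4) w=7
  Add (0,4) w=9
  Add (0,7) w=9
  Skip (4,7) w=13 (creates cycle)
  Skip (7,8) w=13 (creates cycle)
  Skip (0,8) w=14 (creates cycle)
  Add (1,4) w=14
  Skip (2,6) w=14 (creates cycle)
MST weight = 58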